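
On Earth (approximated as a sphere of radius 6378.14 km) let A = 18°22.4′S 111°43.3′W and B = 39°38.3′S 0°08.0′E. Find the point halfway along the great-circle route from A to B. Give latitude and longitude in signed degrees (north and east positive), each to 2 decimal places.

-44.37°, -64.54°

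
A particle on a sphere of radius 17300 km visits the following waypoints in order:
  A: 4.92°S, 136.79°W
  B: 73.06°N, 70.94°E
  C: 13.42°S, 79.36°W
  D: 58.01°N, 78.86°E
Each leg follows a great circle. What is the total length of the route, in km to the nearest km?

Leg A→B: central angle 1.9166 rad, distance 33158.0 km.
Leg B→C: central angle 2.0580 rad, distance 35604.2 km.
Leg C→D: central angle 2.3123 rad, distance 40002.0 km.
Total: 33158.0 + 35604.2 + 40002.0 ≈ 108764 km.

108764 km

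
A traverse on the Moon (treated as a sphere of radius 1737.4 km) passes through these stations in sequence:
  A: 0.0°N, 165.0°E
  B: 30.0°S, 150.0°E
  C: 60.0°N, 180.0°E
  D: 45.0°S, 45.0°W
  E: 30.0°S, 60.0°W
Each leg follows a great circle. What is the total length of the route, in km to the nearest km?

8952 km

Leg A→B: central angle 0.5799 rad, distance 1007.5 km.
Leg B→C: central angle 1.6288 rad, distance 2829.9 km.
Leg C→D: central angle 2.6107 rad, distance 4535.9 km.
Leg D→E: central angle 0.3330 rad, distance 578.6 km.
Total: 1007.5 + 2829.9 + 4535.9 + 578.6 ≈ 8952 km.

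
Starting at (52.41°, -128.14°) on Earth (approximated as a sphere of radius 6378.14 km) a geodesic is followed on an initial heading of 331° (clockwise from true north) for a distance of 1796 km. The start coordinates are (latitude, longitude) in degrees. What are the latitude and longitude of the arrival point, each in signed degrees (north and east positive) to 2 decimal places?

Angular distance δ = d/R = 1796/6378.14 = 0.28159 rad; initial bearing θ = 5.7770 rad.
sin φ₂ = sin φ₁ cos δ + cos φ₁ sin δ cos θ = (0.7924)(0.9606) + (0.6100)(0.2779)(0.8746) = 0.9094, so φ₂ = 65.43°.
Δλ = atan2(sin θ sin δ cos φ₁, cos δ − sin φ₁ sin φ₂) = atan2(-0.0822, 0.2400) = -18.904°.
λ₂ = -128.140° − 18.904° = -147.04°.

65.43°, -147.04°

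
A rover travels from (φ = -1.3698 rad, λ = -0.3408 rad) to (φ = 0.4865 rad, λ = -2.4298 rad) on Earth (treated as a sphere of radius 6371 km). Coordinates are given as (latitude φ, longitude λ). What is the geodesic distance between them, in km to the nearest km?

13684 km

In radians: φ₁ = -1.3698, φ₂ = 0.4865, Δλ = -119.691° = -2.0890 rad.
cos c = sin φ₁ sin φ₂ + cos φ₁ cos φ₂ cos Δλ = (-0.9799)(0.4675) + (0.1996)(0.8840)(-0.4953) = -0.54554,
so c = arccos(-0.54554) = 2.14783 rad.
Distance = R·c = 6371 × 2.1478 ≈ 13684 km.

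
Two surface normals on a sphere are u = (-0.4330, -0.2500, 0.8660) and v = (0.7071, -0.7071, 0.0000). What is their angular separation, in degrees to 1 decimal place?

u·v = -0.1294; |u| = 1.0000, |v| = 1.0000.
cos θ = (u·v)/(|u||v|) = -0.1294, so θ = 97.4°.

97.4°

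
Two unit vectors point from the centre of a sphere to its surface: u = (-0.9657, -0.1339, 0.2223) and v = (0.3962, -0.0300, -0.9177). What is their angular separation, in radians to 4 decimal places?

u·v = -0.5826; |u| = 1.0000, |v| = 1.0000.
cos θ = (u·v)/(|u||v|) = -0.5826, so θ = 2.1927 rad.

2.1927 rad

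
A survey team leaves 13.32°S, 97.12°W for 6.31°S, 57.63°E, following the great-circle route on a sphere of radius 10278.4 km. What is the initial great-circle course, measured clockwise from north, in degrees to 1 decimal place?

126.5°

Δλ = 154.750° = 2.7009 rad.
y = sin Δλ · cos φ₂ = (0.4266)(0.9939) = 0.4240
x = cos φ₁ sin φ₂ − sin φ₁ cos φ₂ cos Δλ = (0.9731)(-0.1099) − (-0.2304)(0.9939)(-0.9045) = -0.3141
θ = atan2(y, x) = 126.53°, so the bearing is 126.5°.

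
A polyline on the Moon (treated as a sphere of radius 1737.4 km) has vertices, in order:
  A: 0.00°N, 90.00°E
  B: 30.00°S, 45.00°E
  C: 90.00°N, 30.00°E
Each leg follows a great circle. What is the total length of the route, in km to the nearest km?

5223 km

Leg A→B: central angle 0.9117 rad, distance 1584.1 km.
Leg B→C: central angle 2.0944 rad, distance 3638.8 km.
Total: 1584.1 + 3638.8 ≈ 5223 km.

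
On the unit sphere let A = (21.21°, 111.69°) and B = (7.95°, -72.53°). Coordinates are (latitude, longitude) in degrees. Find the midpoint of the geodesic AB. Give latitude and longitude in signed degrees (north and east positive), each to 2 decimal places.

79.62°, -121.05°

Central angle δ = 2.6275 rad. Interpolating on the sphere with fraction f = 0.5:
P = [sin((1−f)δ)·A + sin(fδ)·B] / sin δ = 1.9669·A + 1.9669·B in Cartesian coordinates,
giving P = (-0.0929, -0.1543, 0.9836), i.e. latitude 79.62°, longitude -121.05°.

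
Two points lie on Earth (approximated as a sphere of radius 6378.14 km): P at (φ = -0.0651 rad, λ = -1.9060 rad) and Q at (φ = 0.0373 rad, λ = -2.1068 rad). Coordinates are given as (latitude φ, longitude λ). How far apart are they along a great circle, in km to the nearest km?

1437 km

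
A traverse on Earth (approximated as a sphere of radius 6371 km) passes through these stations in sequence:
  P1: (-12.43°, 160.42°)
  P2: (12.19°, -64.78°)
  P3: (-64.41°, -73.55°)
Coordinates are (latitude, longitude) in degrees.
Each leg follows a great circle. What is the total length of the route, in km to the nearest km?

Leg P1→P2: central angle 2.3718 rad, distance 15110.7 km.
Leg P2→P3: central angle 1.3420 rad, distance 8549.8 km.
Total: 15110.7 + 8549.8 ≈ 23661 km.

23661 km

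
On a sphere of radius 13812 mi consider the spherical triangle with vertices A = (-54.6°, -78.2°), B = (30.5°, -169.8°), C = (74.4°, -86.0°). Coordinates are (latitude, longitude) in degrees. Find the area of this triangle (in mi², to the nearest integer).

368204080 mi²

Side lengths (central angles): a = 1.0311, b = 2.2533, c = 2.0127 rad; semiperimeter s = 2.6486.
By l'Huilier's theorem, tan(E/4) = √[tan(s/2) tan((s−a)/2) tan((s−b)/2) tan((s−c)/2)], giving spherical excess E = 1.9301 rad.
Area = E·R² = 1.9301 × (13812)² ≈ 368204080 mi².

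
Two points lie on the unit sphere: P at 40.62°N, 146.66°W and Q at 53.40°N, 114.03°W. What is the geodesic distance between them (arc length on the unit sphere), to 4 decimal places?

0.4422

With latitudes φ₁ = 40.620°, φ₂ = 53.400° and longitude difference Δλ = 32.630°:
cos c = sin φ₁ sin φ₂ + cos φ₁ cos φ₂ cos Δλ = (0.6510)(0.8028) + (0.7590)(0.5962)(0.8422) = 0.90380,
so c = arccos(0.90380) = 0.44223 rad.
On the unit sphere the arc length equals the central angle: 0.4422.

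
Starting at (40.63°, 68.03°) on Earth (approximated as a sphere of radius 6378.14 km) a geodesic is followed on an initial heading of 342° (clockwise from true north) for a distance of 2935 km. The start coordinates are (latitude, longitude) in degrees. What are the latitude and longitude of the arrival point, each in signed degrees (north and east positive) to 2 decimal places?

Angular distance δ = d/R = 2935/6378.14 = 0.46017 rad; initial bearing θ = 5.9690 rad.
sin φ₂ = sin φ₁ cos δ + cos φ₁ sin δ cos θ = (0.6512)(0.8960) + (0.7589)(0.4441)(0.9511) = 0.9040, so φ₂ = 64.69°.
Δλ = atan2(sin θ sin δ cos φ₁, cos δ − sin φ₁ sin φ₂) = atan2(-0.1042, 0.3073) = -18.721°.
λ₂ = 68.030° − 18.721° = 49.31°.

64.69°, 49.31°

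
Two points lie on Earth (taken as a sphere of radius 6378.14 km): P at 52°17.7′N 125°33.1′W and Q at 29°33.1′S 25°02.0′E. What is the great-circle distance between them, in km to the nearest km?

16543 km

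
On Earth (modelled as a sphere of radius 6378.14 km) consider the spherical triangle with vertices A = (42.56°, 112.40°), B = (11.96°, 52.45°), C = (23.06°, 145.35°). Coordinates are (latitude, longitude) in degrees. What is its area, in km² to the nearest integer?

Side lengths (central angles): a = 1.5352, b = 0.5852, c = 1.0460 rad; semiperimeter s = 1.5832.
By l'Huilier's theorem, tan(E/4) = √[tan(s/2) tan((s−a)/2) tan((s−b)/2) tan((s−c)/2)], giving spherical excess E = 0.2413 rad.
Area = E·R² = 0.2413 × (6378.14)² ≈ 9815031 km².

9815031 km²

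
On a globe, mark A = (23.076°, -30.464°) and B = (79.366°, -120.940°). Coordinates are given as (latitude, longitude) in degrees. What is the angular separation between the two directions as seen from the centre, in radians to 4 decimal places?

In radians: φ₁ = 0.4028, φ₂ = 1.3852, Δλ = -90.476° = -1.5791 rad.
Haversine: a = sin²(Δφ/2) + cos φ₁ cos φ₂ sin²(Δλ/2) = 0.2225 + (0.9200)(0.1845)(0.5042) = 0.30809.
Central angle c = 2·arcsin(√a) = 1.17688 rad.
So the angular separation is 1.1769 rad.

1.1769 rad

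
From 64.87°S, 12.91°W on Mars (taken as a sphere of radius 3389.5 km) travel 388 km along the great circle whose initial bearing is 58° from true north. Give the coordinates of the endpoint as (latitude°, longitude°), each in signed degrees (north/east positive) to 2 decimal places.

-60.89°, -1.42°

Angular distance δ = d/R = 388/3389.5 = 0.11447 rad; initial bearing θ = 1.0123 rad.
sin φ₂ = sin φ₁ cos δ + cos φ₁ sin δ cos θ = (-0.9053)(0.9935) + (0.4247)(0.1142)(0.5299) = -0.8737, so φ₂ = -60.89°.
Δλ = atan2(sin θ sin δ cos φ₁, cos δ − sin φ₁ sin φ₂) = atan2(0.0411, 0.2024) = 11.486°.
λ₂ = -12.910° + 11.486° = -1.42°.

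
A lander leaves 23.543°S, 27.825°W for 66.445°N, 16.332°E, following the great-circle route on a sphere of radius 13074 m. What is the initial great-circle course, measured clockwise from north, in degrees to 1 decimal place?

16.3°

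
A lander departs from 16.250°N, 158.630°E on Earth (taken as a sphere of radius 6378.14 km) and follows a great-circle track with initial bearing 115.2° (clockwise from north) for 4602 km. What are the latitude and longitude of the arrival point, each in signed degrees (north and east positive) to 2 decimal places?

Angular distance δ = d/R = 4602/6378.14 = 0.72153 rad; initial bearing θ = 2.0106 rad.
sin φ₂ = sin φ₁ cos δ + cos φ₁ sin δ cos θ = (0.2798)(0.7508) + (0.9600)(0.6605)(-0.4258) = -0.0599, so φ₂ = -3.43°.
Δλ = atan2(sin θ sin δ cos φ₁, cos δ − sin φ₁ sin φ₂) = atan2(0.5738, 0.7676) = 36.780°.
λ₂ = 158.630° + 36.780° = 195.41° → -164.59° after wrapping to (−180°, 180°].

-3.43°, -164.59°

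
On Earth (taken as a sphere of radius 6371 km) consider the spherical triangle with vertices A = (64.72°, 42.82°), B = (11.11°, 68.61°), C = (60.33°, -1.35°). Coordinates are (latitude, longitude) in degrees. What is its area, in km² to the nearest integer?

6480750 km²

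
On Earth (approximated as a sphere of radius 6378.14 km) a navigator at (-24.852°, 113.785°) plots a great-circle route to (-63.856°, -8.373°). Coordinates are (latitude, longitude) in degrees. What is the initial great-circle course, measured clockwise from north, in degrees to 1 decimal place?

202.2°

Δλ = -122.158° = -2.1321 rad.
y = sin Δλ · cos φ₂ = (-0.8466)(0.4406) = -0.3730
x = cos φ₁ sin φ₂ − sin φ₁ cos φ₂ cos Δλ = (0.9074)(-0.8977) − (-0.4203)(0.4406)(-0.5323) = -0.9131
θ = atan2(y, x) = -157.78°; adding 360° gives 202.2°.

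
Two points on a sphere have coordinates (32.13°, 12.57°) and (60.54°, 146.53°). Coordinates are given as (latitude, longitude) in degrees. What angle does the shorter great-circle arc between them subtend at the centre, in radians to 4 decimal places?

Let φ₁ = 0.5608 rad, φ₂ = 1.0566 rad, and Δλ = 2.3380 rad.
Haversine: a = sin²(Δφ/2) + cos φ₁ cos φ₂ sin²(Δλ/2) = 0.0602 + (0.8468)(0.4918)(0.8471) = 0.41302.
Central angle c = 2·arcsin(√a) = 1.39594 rad.
So the angular separation is 1.3959 rad.

1.3959 rad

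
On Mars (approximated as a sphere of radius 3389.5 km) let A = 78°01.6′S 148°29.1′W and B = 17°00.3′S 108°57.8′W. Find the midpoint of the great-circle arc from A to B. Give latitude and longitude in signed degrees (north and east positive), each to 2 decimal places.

Central angle δ = 1.1162 rad. Interpolating on the sphere with fraction f = 0.5:
P = [sin((1−f)δ)·A + sin(fδ)·B] / sin δ = 0.5894·A + 0.5894·B in Cartesian coordinates,
giving P = (-0.2874, -0.5970, -0.7490), i.e. latitude -48.50°, longitude -115.71°.

-48.50°, -115.71°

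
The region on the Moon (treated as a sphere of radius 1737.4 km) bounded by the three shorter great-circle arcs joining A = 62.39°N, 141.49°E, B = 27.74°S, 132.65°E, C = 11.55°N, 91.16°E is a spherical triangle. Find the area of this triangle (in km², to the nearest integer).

Side lengths (central angles): a = 0.9808, b = 1.0846, c = 1.5779 rad; semiperimeter s = 1.8217.
By l'Huilier's theorem, tan(E/4) = √[tan(s/2) tan((s−a)/2) tan((s−b)/2) tan((s−c)/2)], giving spherical excess E = 0.6544 rad.
Area = E·R² = 0.6544 × (1737.4)² ≈ 1975241 km².

1975241 km²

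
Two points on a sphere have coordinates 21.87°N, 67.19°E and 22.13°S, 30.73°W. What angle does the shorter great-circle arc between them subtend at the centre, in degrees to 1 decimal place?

With latitudes φ₁ = 21.870°, φ₂ = -22.130° and longitude difference Δλ = -97.920°:
Haversine: a = sin²(Δφ/2) + cos φ₁ cos φ₂ sin²(Δλ/2) = 0.1403 + (0.9280)(0.9263)(0.5689) = 0.62939.
Central angle c = 2·arcsin(√a) = 1.83255 rad.
So the angular separation is 105.0°.

105.0°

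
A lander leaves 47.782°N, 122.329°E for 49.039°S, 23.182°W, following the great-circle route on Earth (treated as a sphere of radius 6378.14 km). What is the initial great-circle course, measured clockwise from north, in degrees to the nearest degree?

Δλ = -145.511° = -2.5396 rad.
y = sin Δλ · cos φ₂ = (-0.5662)(0.6555) = -0.3712
x = cos φ₁ sin φ₂ − sin φ₁ cos φ₂ cos Δλ = (0.6720)(-0.7552) − (0.7406)(0.6555)(-0.8242) = -0.1073
θ = atan2(y, x) = -106.12°; adding 360° gives 254°.

254°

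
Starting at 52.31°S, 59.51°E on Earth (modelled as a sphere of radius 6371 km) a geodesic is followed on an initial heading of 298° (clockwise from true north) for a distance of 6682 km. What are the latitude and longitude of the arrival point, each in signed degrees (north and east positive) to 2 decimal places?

-8.38°, 8.83°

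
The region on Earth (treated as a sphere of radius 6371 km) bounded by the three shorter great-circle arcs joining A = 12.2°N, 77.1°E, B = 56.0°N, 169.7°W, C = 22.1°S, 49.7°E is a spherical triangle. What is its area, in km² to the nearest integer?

7246673 km²

Side lengths (central angles): a = 2.3635, b = 0.7605, c = 1.6109 rad; semiperimeter s = 2.3675.
By l'Huilier's theorem, tan(E/4) = √[tan(s/2) tan((s−a)/2) tan((s−b)/2) tan((s−c)/2)], giving spherical excess E = 0.1785 rad.
Area = E·R² = 0.1785 × (6371)² ≈ 7246673 km².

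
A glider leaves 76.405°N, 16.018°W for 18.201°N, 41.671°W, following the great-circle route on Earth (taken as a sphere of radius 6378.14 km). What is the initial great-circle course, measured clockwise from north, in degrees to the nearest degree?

208°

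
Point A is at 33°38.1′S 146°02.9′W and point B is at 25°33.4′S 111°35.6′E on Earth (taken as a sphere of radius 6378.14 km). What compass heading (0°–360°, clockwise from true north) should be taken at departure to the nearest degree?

Δλ = -102.358° = -1.7865 rad.
y = sin Δλ · cos φ₂ = (-0.9768)(0.9022) = -0.8813
x = cos φ₁ sin φ₂ − sin φ₁ cos φ₂ cos Δλ = (0.8326)(-0.4314) − (-0.5539)(0.9022)(-0.2140) = -0.4661
θ = atan2(y, x) = -117.88°; adding 360° gives 242°.

242°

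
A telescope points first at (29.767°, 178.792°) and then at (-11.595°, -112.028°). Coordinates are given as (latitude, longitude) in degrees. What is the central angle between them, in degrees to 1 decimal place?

78.3°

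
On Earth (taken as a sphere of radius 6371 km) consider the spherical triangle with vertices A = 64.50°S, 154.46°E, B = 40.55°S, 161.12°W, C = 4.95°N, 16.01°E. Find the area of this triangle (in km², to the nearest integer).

25670919 km²

Side lengths (central angles): a = 2.5186, b = 1.9811, c = 0.6087 rad; semiperimeter s = 2.5542.
By l'Huilier's theorem, tan(E/4) = √[tan(s/2) tan((s−a)/2) tan((s−b)/2) tan((s−c)/2)], giving spherical excess E = 0.6325 rad.
Area = E·R² = 0.6325 × (6371)² ≈ 25670919 km².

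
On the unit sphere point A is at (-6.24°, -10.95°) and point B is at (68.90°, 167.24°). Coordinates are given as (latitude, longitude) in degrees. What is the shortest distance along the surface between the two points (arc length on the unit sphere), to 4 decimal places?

2.0478

Let φ₁ = -0.1089 rad, φ₂ = 1.2025 rad, and Δλ = 3.1100 rad.
Haversine: a = sin²(Δφ/2) + cos φ₁ cos φ₂ sin²(Δλ/2) = 0.3718 + (0.9941)(0.3600)(0.9998) = 0.72955.
Central angle c = 2·arcsin(√a) = 2.04777 rad.
On the unit sphere the arc length equals the central angle: 2.0478.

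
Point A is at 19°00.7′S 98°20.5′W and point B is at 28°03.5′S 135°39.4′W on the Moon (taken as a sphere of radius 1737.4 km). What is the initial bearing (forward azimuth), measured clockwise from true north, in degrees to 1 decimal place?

248.0°

With φ₁ = -0.3318, φ₂ = -0.4897, Δλ = -0.6513 rad, the forward-azimuth formula gives
θ = atan2( sin Δλ cos φ₂ , cos φ₁ sin φ₂ − sin φ₁ cos φ₂ cos Δλ ) = atan2(-0.5349, -0.2161) = -112.00°.
Adding 360° brings this into [0°, 360°): 248.0°.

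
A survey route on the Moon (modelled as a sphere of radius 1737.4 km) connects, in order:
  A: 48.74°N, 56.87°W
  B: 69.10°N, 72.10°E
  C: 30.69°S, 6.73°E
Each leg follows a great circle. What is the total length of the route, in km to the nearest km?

5057 km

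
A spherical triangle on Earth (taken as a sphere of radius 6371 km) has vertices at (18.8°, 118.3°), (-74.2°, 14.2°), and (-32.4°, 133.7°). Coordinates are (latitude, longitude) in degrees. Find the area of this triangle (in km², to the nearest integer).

Side lengths (central angles): a = 1.1567, b = 0.9299, c = 1.9529 rad; semiperimeter s = 2.0198.
By l'Huilier's theorem, tan(E/4) = √[tan(s/2) tan((s−a)/2) tan((s−b)/2) tan((s−c)/2)], giving spherical excess E = 0.4851 rad.
Area = E·R² = 0.4851 × (6371)² ≈ 19690698 km².

19690698 km²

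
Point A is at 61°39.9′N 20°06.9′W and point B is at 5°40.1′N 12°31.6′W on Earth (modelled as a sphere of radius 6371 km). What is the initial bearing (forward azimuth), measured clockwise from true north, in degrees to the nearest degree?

171°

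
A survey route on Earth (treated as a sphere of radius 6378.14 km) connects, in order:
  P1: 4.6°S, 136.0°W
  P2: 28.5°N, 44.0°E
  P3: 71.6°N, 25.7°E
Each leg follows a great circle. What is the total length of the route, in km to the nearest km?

Leg P1→P2: central angle 2.7245 rad, distance 17377.0 km.
Leg P2→P3: central angle 0.7726 rad, distance 4927.4 km.
Total: 17377.0 + 4927.4 ≈ 22304 km.

22304 km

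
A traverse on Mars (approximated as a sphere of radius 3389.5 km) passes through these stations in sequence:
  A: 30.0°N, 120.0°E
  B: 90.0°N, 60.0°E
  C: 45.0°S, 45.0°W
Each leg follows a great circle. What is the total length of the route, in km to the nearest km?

Leg A→B: central angle 1.0472 rad, distance 3549.5 km.
Leg B→C: central angle 2.3562 rad, distance 7986.3 km.
Total: 3549.5 + 7986.3 ≈ 11536 km.

11536 km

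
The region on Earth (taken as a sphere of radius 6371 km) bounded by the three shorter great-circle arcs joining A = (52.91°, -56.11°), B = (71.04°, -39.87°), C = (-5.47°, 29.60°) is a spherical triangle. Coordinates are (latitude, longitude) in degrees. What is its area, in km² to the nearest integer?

13705708 km²

Side lengths (central angles): a = 1.5475, b = 1.6019, c = 0.3407 rad; semiperimeter s = 1.7451.
By l'Huilier's theorem, tan(E/4) = √[tan(s/2) tan((s−a)/2) tan((s−b)/2) tan((s−c)/2)], giving spherical excess E = 0.3377 rad.
Area = E·R² = 0.3377 × (6371)² ≈ 13705708 km².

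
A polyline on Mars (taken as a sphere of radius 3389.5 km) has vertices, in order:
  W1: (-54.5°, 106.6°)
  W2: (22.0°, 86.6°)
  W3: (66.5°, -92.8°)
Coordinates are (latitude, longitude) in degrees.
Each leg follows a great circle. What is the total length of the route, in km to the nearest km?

Leg W1→W2: central angle 1.3684 rad, distance 4638.3 km.
Leg W2→W3: central angle 1.5970 rad, distance 5412.9 km.
Total: 4638.3 + 5412.9 ≈ 10051 km.

10051 km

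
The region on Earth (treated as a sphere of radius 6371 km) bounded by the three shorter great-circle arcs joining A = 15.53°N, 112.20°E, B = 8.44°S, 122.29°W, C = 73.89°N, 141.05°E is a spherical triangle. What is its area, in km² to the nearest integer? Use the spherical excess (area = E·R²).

Side lengths (central angles): a = 1.7445, b = 1.0571, c = 2.2054 rad; semiperimeter s = 2.5035.
By l'Huilier's theorem, tan(E/4) = √[tan(s/2) tan((s−a)/2) tan((s−b)/2) tan((s−c)/2)], giving spherical excess E = 1.5222 rad.
Area = E·R² = 1.5222 × (6371)² ≈ 61787436 km².

61787436 km²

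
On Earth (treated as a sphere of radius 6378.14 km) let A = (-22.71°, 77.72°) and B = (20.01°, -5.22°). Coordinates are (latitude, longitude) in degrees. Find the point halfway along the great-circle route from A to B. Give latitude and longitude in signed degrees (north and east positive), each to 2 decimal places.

Central angle δ = 1.5964 rad. Interpolating on the sphere with fraction f = 0.5:
P = [sin((1−f)δ)·A + sin(fδ)·B] / sin δ = 0.7163·A + 0.7163·B in Cartesian coordinates,
giving P = (0.8108, 0.5844, -0.0314), i.e. latitude -1.80°, longitude 35.78°.

-1.80°, 35.78°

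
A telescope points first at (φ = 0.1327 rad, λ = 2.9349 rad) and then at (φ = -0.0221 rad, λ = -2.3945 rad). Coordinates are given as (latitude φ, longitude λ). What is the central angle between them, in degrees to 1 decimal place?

With latitudes φ₁ = 7.603°, φ₂ = -1.266° and longitude difference Δλ = 54.648°:
cos c = sin φ₁ sin φ₂ + cos φ₁ cos φ₂ cos Δλ = (0.1323)(-0.0221) + (0.9912)(0.9998)(0.5786) = 0.57045,
so c = arccos(0.57045) = 0.96374 rad.
So the angular separation is 55.2°.

55.2°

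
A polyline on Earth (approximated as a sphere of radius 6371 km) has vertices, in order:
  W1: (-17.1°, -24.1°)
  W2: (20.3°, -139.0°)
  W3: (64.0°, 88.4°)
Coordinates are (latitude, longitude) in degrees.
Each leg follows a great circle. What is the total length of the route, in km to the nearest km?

22987 km

Leg W1→W2: central angle 2.0708 rad, distance 13193.2 km.
Leg W2→W3: central angle 1.5373 rad, distance 9793.9 km.
Total: 13193.2 + 9793.9 ≈ 22987 km.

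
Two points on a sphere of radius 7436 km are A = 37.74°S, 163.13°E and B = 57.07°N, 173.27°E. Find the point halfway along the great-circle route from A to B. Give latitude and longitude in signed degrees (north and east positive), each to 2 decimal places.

9.70°, 167.26°

The central angle between A and B is δ = 1.6615 rad.
With f = 0.5, the slerp weights are sin((1−f)δ)/sin δ = 0.7415 and sin(fδ)/sin δ = 0.7415.
Weighted sum of the unit vectors: (0.7415)·(-0.7568,0.2295,-0.6121) + (0.7415)·(-0.5399,0.0637,0.8393) = (-0.9614, 0.2174, 0.1685).
Converting back: φ = atan2(z, √(x²+y²)) = 9.70°, λ = atan2(y, x) = 167.26°.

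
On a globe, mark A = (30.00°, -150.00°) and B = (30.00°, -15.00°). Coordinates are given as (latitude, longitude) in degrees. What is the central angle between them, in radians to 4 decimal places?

1.8549 rad

With latitudes φ₁ = 30.000°, φ₂ = 30.000° and longitude difference Δλ = 135.000°:
cos c = sin φ₁ sin φ₂ + cos φ₁ cos φ₂ cos Δλ = (0.5000)(0.5000) + (0.8660)(0.8660)(-0.7071) = -0.28033,
so c = arccos(-0.28033) = 1.85493 rad.
So the angular separation is 1.8549 rad.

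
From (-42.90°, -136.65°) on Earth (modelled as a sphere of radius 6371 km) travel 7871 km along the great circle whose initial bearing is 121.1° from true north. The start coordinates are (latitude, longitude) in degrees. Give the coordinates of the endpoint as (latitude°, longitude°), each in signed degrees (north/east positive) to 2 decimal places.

Angular distance δ = d/R = 7871/6371 = 1.23544 rad; initial bearing θ = 2.1136 rad.
sin φ₂ = sin φ₁ cos δ + cos φ₁ sin δ cos θ = (-0.6807)(0.3291) + (0.7325)(0.9443)(-0.5165) = -0.5813, so φ₂ = -35.54°.
Δλ = atan2(sin θ sin δ cos φ₁, cos δ − sin φ₁ sin φ₂) = atan2(0.5923, -0.0666) = 96.417°.
λ₂ = -136.650° + 96.417° = -40.23°.

-35.54°, -40.23°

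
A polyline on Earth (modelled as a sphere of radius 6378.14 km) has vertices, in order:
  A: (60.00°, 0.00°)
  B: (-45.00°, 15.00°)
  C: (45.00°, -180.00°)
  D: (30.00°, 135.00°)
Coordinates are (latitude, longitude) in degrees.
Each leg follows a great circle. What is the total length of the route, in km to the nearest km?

Leg A→B: central angle 1.8451 rad, distance 11768.2 km.
Leg B→C: central angle 2.9567 rad, distance 18858.5 km.
Leg C→D: central angle 0.6656 rad, distance 4245.1 km.
Total: 11768.2 + 18858.5 + 4245.1 ≈ 34872 km.

34872 km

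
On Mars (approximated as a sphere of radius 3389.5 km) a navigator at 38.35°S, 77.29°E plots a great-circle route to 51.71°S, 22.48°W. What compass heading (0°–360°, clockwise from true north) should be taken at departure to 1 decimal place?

221.9°

Δλ = -99.770° = -1.7413 rad.
y = sin Δλ · cos φ₂ = (-0.9855)(0.6196) = -0.6107
x = cos φ₁ sin φ₂ − sin φ₁ cos φ₂ cos Δλ = (0.7842)(-0.7849) − (-0.6205)(0.6196)(-0.1697) = -0.6808
θ = atan2(y, x) = -138.11°; adding 360° gives 221.9°.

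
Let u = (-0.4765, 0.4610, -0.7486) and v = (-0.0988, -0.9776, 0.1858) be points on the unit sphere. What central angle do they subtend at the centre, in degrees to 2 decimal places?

u·v = -0.5427; |u| = 1.0000, |v| = 1.0000.
cos θ = (u·v)/(|u||v|) = -0.5427, so θ = 122.87°.

122.87°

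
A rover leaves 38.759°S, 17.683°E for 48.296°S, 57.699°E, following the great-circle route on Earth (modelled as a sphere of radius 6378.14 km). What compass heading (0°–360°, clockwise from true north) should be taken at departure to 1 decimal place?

Δλ = 40.016° = 0.6984 rad.
y = sin Δλ · cos φ₂ = (0.6430)(0.6653) = 0.4278
x = cos φ₁ sin φ₂ − sin φ₁ cos φ₂ cos Δλ = (0.7798)(-0.7466) − (-0.6260)(0.6653)(0.7659) = -0.2632
θ = atan2(y, x) = 121.60°, so the bearing is 121.6°.

121.6°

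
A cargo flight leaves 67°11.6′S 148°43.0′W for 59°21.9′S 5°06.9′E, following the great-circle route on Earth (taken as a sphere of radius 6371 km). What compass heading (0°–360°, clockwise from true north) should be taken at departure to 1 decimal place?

163.4°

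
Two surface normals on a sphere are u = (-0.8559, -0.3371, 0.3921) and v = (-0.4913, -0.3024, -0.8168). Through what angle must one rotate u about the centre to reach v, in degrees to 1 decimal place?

u·v = 0.2022; |u| = 1.0000, |v| = 1.0000.
cos θ = (u·v)/(|u||v|) = 0.2022, so θ = 78.3°.

78.3°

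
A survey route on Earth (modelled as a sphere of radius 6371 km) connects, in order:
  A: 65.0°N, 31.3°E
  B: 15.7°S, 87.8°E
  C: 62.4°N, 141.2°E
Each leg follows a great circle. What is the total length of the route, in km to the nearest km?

Leg A→B: central angle 1.5915 rad, distance 10139.4 km.
Leg B→C: central angle 1.5447 rad, distance 9841.1 km.
Total: 10139.4 + 9841.1 ≈ 19981 km.

19981 km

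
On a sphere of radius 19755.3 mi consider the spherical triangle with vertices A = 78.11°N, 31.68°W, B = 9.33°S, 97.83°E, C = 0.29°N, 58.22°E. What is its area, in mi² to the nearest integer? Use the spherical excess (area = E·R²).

Side lengths (central angles): a = 0.7084, b = 1.5655, c = 1.8629 rad; semiperimeter s = 2.0684.
By l'Huilier's theorem, tan(E/4) = √[tan(s/2) tan((s−a)/2) tan((s−b)/2) tan((s−c)/2)], giving spherical excess E = 0.7502 rad.
Area = E·R² = 0.7502 × (19755.3)² ≈ 292773980 mi².

292773980 mi²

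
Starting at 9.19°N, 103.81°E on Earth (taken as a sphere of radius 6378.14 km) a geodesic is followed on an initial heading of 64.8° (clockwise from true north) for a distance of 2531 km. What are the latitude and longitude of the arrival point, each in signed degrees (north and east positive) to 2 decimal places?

Angular distance δ = d/R = 2531/6378.14 = 0.39682 rad; initial bearing θ = 1.1310 rad.
sin φ₂ = sin φ₁ cos δ + cos φ₁ sin δ cos θ = (0.1597)(0.9223) + (0.9872)(0.3865)(0.4258) = 0.3097, so φ₂ = 18.04°.
Δλ = atan2(sin θ sin δ cos φ₁, cos δ − sin φ₁ sin φ₂) = atan2(0.3452, 0.8728) = 21.580°.
λ₂ = 103.810° + 21.580° = 125.39°.

18.04°, 125.39°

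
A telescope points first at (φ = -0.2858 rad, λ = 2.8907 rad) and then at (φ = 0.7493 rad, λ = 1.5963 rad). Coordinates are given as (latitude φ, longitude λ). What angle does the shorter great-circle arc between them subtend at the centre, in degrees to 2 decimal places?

Let φ₁ = -0.2858 rad, φ₂ = 0.7493 rad, and Δλ = -1.2944 rad.
cos c = sin φ₁ sin φ₂ + cos φ₁ cos φ₂ cos Δλ = (-0.2819)(0.6811) + (0.9594)(0.7322)(0.2729) = -0.00033,
so c = arccos(-0.00033) = 1.57113 rad.
So the angular separation is 90.02°.

90.02°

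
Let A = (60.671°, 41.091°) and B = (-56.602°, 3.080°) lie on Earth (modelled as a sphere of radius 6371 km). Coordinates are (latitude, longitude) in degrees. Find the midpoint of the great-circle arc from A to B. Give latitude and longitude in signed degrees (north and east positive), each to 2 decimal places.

2.15°, 20.94°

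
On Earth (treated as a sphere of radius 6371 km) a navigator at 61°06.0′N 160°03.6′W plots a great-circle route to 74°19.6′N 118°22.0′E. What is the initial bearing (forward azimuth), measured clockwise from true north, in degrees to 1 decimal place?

Δλ = -81.573° = -1.4237 rad.
y = sin Δλ · cos φ₂ = (-0.9892)(0.2702) = -0.2672
x = cos φ₁ sin φ₂ − sin φ₁ cos φ₂ cos Δλ = (0.4833)(0.9628) − (0.8755)(0.2702)(0.1465) = 0.4307
θ = atan2(y, x) = -31.82°; adding 360° gives 328.2°.

328.2°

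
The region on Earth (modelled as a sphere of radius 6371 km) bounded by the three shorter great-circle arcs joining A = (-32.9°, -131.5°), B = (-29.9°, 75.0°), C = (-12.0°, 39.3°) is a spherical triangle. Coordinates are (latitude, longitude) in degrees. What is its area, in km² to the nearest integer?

41613412 km²

Side lengths (central angles): a = 0.6563, b = 2.3431, c = 1.9613 rad; semiperimeter s = 2.4803.
By l'Huilier's theorem, tan(E/4) = √[tan(s/2) tan((s−a)/2) tan((s−b)/2) tan((s−c)/2)], giving spherical excess E = 1.0252 rad.
Area = E·R² = 1.0252 × (6371)² ≈ 41613412 km².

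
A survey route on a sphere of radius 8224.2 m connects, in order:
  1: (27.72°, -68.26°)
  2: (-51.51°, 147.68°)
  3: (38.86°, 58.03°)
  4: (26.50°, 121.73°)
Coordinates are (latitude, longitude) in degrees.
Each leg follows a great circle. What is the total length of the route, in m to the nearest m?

45540 m

Leg 1→2: central angle 2.5152 rad, distance 20685.5 m.
Leg 2→3: central angle 2.0807 rad, distance 17112.5 m.
Leg 3→4: central angle 0.9413 rad, distance 7741.7 m.
Total: 20685.5 + 17112.5 + 7741.7 ≈ 45540 m.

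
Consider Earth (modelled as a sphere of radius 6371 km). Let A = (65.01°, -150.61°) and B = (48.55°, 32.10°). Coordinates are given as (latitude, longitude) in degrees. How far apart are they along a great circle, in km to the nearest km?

With latitudes φ₁ = 65.010°, φ₂ = 48.550° and longitude difference Δλ = -177.290°:
cos c = sin φ₁ sin φ₂ + cos φ₁ cos φ₂ cos Δλ = (0.9064)(0.7495) + (0.4225)(0.6620)(-0.9989) = 0.40002,
so c = arccos(0.40002) = 1.15926 rad.
Distance = R·c = 6371 × 1.1593 ≈ 7386 km.

7386 km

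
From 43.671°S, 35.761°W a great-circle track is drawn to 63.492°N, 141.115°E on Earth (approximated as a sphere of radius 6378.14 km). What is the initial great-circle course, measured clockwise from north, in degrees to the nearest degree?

Δλ = 176.876° = 3.0871 rad.
y = sin Δλ · cos φ₂ = (0.0545)(0.4463) = 0.0243
x = cos φ₁ sin φ₂ − sin φ₁ cos φ₂ cos Δλ = (0.7233)(0.8949) − (-0.6905)(0.4463)(-0.9985) = 0.3395
θ = atan2(y, x) = 4.10°, so the bearing is 4°.

4°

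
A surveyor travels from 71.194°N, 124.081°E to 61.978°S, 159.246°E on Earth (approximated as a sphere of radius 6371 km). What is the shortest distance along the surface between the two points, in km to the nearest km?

15054 km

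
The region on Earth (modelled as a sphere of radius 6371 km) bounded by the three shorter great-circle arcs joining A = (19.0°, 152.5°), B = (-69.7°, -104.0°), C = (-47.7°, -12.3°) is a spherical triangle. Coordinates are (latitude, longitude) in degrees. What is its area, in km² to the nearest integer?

49753318 km²

Side lengths (central angles): a = 0.8138, b = 2.5961, c = 1.9627 rad; semiperimeter s = 2.6863.
By l'Huilier's theorem, tan(E/4) = √[tan(s/2) tan((s−a)/2) tan((s−b)/2) tan((s−c)/2)], giving spherical excess E = 1.2258 rad.
Area = E·R² = 1.2258 × (6371)² ≈ 49753318 km².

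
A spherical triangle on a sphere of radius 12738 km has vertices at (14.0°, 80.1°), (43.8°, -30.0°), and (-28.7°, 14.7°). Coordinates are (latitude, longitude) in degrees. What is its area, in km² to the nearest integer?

208385237 km²

Side lengths (central angles): a = 1.4529, b = 1.3304, c = 1.6441 rad; semiperimeter s = 2.2137.
By l'Huilier's theorem, tan(E/4) = √[tan(s/2) tan((s−a)/2) tan((s−b)/2) tan((s−c)/2)], giving spherical excess E = 1.2843 rad.
Area = E·R² = 1.2843 × (12738)² ≈ 208385237 km².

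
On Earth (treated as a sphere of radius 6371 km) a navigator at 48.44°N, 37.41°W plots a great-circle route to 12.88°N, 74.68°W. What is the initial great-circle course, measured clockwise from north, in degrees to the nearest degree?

234°

Δλ = -37.270° = -0.6505 rad.
y = sin Δλ · cos φ₂ = (-0.6056)(0.9748) = -0.5903
x = cos φ₁ sin φ₂ − sin φ₁ cos φ₂ cos Δλ = (0.6634)(0.2229) − (0.7483)(0.9748)(0.7958) = -0.4326
θ = atan2(y, x) = -126.23°; adding 360° gives 234°.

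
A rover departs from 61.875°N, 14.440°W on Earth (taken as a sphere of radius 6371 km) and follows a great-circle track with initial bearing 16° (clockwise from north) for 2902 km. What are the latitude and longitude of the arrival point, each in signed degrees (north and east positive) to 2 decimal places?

82.45°, 52.99°

Angular distance δ = d/R = 2902/6371 = 0.45550 rad; initial bearing θ = 0.2793 rad.
sin φ₂ = sin φ₁ cos δ + cos φ₁ sin δ cos θ = (0.8819)(0.8980) + (0.4714)(0.4399)(0.9613) = 0.9913, so φ₂ = 82.45°.
Δλ = atan2(sin θ sin δ cos φ₁, cos δ − sin φ₁ sin φ₂) = atan2(0.0572, 0.0238) = 67.432°.
λ₂ = -14.440° + 67.432° = 52.99°.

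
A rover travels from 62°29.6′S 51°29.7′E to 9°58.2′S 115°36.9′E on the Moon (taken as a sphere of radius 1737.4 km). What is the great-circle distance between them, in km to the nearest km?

With latitudes φ₁ = -62.493°, φ₂ = -9.970° and longitude difference Δλ = 64.120°:
cos c = sin φ₁ sin φ₂ + cos φ₁ cos φ₂ cos Δλ = (-0.8870)(-0.1731) + (0.4619)(0.9849)(0.4365) = 0.35211,
so c = arccos(0.35211) = 1.21097 rad.
Distance = R·c = 1737.4 × 1.2110 ≈ 2104 km.

2104 km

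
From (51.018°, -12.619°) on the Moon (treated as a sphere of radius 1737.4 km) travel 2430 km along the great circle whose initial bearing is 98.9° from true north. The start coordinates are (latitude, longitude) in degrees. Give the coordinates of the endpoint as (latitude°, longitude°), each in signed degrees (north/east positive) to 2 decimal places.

2.14°, 64.30°

Angular distance δ = d/R = 2430/1737.4 = 1.39864 rad; initial bearing θ = 1.7261 rad.
sin φ₂ = sin φ₁ cos δ + cos φ₁ sin δ cos θ = (0.7773)(0.1713) + (0.6291)(0.9852)(-0.1547) = 0.0373, so φ₂ = 2.14°.
Δλ = atan2(sin θ sin δ cos φ₁, cos δ − sin φ₁ sin φ₂) = atan2(0.6123, 0.1423) = 76.914°.
λ₂ = -12.619° + 76.914° = 64.30°.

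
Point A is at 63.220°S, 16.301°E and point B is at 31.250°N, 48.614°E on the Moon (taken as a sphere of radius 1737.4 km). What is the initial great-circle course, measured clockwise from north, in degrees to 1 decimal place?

27.5°

With φ₁ = -1.1034, φ₂ = 0.5454, Δλ = 0.5640 rad, the forward-azimuth formula gives
θ = atan2( sin Δλ cos φ₂ , cos φ₁ sin φ₂ − sin φ₁ cos φ₂ cos Δλ ) = atan2(0.4570, 0.8788) = 27.48°.
So the initial bearing is 27.5°.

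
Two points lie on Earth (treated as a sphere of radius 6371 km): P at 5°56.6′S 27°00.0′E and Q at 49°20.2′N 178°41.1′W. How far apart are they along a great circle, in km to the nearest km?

14622 km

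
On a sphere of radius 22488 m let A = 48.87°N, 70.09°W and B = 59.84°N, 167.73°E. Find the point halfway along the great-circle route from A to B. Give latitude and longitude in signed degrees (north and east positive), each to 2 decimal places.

70.37°, -117.55°

Central angle δ = 1.0756 rad. Interpolating on the sphere with fraction f = 0.5:
P = [sin((1−f)δ)·A + sin(fδ)·B] / sin δ = 0.5822·A + 0.5822·B in Cartesian coordinates,
giving P = (-0.1554, -0.2979, 0.9419), i.e. latitude 70.37°, longitude -117.55°.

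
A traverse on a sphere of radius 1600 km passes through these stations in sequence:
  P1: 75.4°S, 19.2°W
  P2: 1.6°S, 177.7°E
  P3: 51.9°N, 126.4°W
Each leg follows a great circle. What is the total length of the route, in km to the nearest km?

Leg P1→P2: central angle 1.7865 rad, distance 2858.5 km.
Leg P2→P3: central angle 1.2410 rad, distance 1985.6 km.
Total: 2858.5 + 1985.6 ≈ 4844 km.

4844 km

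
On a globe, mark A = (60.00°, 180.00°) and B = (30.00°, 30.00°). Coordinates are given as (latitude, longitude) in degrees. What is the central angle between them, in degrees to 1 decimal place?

86.7°

Let φ₁ = 1.0472 rad, φ₂ = 0.5236 rad, and Δλ = -2.6180 rad.
Haversine: a = sin²(Δφ/2) + cos φ₁ cos φ₂ sin²(Δλ/2) = 0.0670 + (0.5000)(0.8660)(0.9330) = 0.47099.
Central angle c = 2·arcsin(√a) = 1.51275 rad.
So the angular separation is 86.7°.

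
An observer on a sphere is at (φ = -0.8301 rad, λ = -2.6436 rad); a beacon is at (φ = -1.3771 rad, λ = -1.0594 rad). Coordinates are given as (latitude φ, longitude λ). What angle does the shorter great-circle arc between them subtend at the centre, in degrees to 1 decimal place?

In radians: φ₁ = -0.8301, φ₂ = -1.3771, Δλ = 90.768° = 1.5842 rad.
cos c = sin φ₁ sin φ₂ + cos φ₁ cos φ₂ cos Δλ = (-0.7380)(-0.9813) + (0.6748)(0.1925)(-0.0134) = 0.72246,
so c = arccos(0.72246) = 0.76345 rad.
So the angular separation is 43.7°.

43.7°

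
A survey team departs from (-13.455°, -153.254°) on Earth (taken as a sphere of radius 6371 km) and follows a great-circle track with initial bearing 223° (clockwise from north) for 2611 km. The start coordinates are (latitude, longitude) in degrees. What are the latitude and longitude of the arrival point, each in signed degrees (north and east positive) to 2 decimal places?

-29.79°, -171.50°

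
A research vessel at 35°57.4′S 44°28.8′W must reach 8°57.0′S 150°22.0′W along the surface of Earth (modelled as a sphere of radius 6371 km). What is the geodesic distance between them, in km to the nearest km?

10822 km

In radians: φ₁ = -0.6276, φ₂ = -0.1562, Δλ = -105.887° = -1.8481 rad.
Haversine: a = sin²(Δφ/2) + cos φ₁ cos φ₂ sin²(Δλ/2) = 0.0545 + (0.8095)(0.9878)(0.6369) = 0.56377.
Central angle c = 2·arcsin(√a) = 1.69868 rad.
Distance = R·c = 6371 × 1.6987 ≈ 10822 km.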